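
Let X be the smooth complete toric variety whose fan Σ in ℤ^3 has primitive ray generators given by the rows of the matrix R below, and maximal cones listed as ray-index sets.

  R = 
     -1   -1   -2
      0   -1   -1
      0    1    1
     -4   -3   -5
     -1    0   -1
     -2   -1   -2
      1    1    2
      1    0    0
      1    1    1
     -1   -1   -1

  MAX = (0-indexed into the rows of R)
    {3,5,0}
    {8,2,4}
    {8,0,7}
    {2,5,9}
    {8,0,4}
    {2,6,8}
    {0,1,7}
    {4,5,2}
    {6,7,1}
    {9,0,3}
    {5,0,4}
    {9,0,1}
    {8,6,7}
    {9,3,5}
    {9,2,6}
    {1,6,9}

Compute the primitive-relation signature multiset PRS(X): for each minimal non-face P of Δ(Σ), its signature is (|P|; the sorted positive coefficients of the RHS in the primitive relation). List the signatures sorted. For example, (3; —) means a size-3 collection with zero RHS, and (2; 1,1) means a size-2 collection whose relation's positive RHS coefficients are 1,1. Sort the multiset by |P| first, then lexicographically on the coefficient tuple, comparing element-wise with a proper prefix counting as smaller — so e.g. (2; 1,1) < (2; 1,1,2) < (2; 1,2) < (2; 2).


Δ(Σ) — 10 vertices, 22 min non-faces:

  P={0,6}:  v_{0} + v_{6} = 0  so sig = (2; —)
  P={1,2}:  v_{1} + v_{2} = 0  so sig = (2; —)
  P={8,9}:  v_{8} + v_{9} = 0  so sig = (2; —)
  P={0,2}:  v_{0} + v_{2} = v_{4}  so sig = (2; 1)
  P={1,4}:  v_{1} + v_{4} = v_{0}  so sig = (2; 1)
  P={1,8}:  v_{1} + v_{8} = v_{7}  so sig = (2; 1)
  P={2,7}:  v_{2} + v_{7} = v_{8}  so sig = (2; 1)
  P={4,6}:  v_{4} + v_{6} = v_{2}  so sig = (2; 1)
  P={4,9}:  v_{4} + v_{9} = v_{5}  so sig = (2; 1)
  P={5,7}:  v_{5} + v_{7} = v_{0}  so sig = (2; 1)
  P={5,8}:  v_{5} + v_{8} = v_{4}  so sig = (2; 1)
  P={7,9}:  v_{7} + v_{9} = v_{1}  so sig = (2; 1)
  P={1,5}:  v_{1} + v_{5} = v_{0} + v_{9}  so sig = (2; 1,1)
  P={3,6}:  v_{3} + v_{6} = v_{5} + v_{9}  so sig = (2; 1,1)
  P={3,8}:  v_{3} + v_{8} = v_{0} + v_{5}  so sig = (2; 1,1)
  P={4,7}:  v_{4} + v_{7} = v_{0} + v_{8}  so sig = (2; 1,1)
  P={5,6}:  v_{5} + v_{6} = v_{2} + v_{9}  so sig = (2; 1,1)
  P={3,4}:  v_{3} + v_{4} = v_{0} + 2·v_{5}  so sig = (2; 1,2)
  P={3,7}:  v_{3} + v_{7} = 2·v_{0} + v_{9}  so sig = (2; 1,2)
  P={2,3}:  v_{2} + v_{3} = 2·v_{5}  so sig = (2; 2)
  P={1,3}:  v_{1} + v_{3} = 2·v_{0} + 2·v_{9}  so sig = (2; 2,2)
  P={0,5,9}:  v_{0} + v_{5} + v_{9} = v_{3}  so sig = (3; 1)

so the primitive-relation signature multiset is
[(2; —), (2; —), (2; —), (2; 1), (2; 1), (2; 1), (2; 1), (2; 1), (2; 1), (2; 1), (2; 1), (2; 1), (2; 1,1), (2; 1,1), (2; 1,1), (2; 1,1), (2; 1,1), (2; 1,2), (2; 1,2), (2; 2), (2; 2,2), (3; 1)]


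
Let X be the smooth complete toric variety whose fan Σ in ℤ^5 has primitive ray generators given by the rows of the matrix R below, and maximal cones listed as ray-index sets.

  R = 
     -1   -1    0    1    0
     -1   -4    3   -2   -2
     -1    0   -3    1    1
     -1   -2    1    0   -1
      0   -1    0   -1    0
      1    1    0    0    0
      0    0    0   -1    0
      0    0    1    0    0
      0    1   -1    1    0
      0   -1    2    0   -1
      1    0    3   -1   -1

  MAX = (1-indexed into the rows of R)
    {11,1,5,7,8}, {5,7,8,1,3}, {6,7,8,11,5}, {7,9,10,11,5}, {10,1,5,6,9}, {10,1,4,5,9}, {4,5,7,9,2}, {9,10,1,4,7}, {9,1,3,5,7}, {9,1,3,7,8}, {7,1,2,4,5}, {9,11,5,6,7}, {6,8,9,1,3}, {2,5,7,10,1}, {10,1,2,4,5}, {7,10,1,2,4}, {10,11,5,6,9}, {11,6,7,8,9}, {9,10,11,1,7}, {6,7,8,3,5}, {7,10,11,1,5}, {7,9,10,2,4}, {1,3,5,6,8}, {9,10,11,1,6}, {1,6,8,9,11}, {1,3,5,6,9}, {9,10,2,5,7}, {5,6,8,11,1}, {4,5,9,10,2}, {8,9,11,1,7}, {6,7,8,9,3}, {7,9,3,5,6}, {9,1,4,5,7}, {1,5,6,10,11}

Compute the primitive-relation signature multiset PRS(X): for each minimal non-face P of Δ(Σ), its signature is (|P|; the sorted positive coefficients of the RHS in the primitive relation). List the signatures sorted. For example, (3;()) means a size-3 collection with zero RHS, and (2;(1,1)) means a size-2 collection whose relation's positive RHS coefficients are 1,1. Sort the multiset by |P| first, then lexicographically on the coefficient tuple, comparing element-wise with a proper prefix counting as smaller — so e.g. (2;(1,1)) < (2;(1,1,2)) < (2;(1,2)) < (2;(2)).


Δ(Σ) — 11 vertices, 18 min non-faces:

  P = {3,11}:  v_{3} + v_{11} = 0 ; sig = (2;())
  P = {8,10}:  v_{8} + v_{10} = v_{1} + v_{11} ; sig = (2;(1,1))
  P = {3,10}:  v_{3} + v_{10} = v_{1} + v_{5} + v_{9} ; sig = (2;(1,1,1))
  P = {4,6}:  v_{4} + v_{6} = v_{5} + v_{9} + v_{10} ; sig = (2;(1,1,1))
  P = {4,8}:  v_{4} + v_{8} = v_{1} + v_{7} + v_{10} ; sig = (2;(1,1,1))
  P = {2,3}:  v_{2} + v_{3} = v_{1} + v_{4} + 2·v_{5} + v_{7} + v_{9} ; sig = (2;(1,1,1,1,2))
  P = {2,6}:  v_{2} + v_{6} = 2·v_{5} + v_{7} + v_{9} + 2·v_{10} ; sig = (2;(1,1,2,2))
  P = {2,8}:  v_{2} + v_{8} = v_{1} + v_{5} + 2·v_{7} + 2·v_{10} ; sig = (2;(1,1,2,2))
  P = {4,11}:  v_{4} + v_{11} = v_{7} + 2·v_{10} ; sig = (2;(1,2))
  P = {3,4}:  v_{3} + v_{4} = 2·v_{1} + 2·v_{5} + v_{7} + 2·v_{9} ; sig = (2;(1,2,2,2))
  P = {2,11}:  v_{2} + v_{11} = v_{5} + 2·v_{7} + 3·v_{10} ; sig = (2;(1,2,3))
  P = {1,6,7}:  v_{1} + v_{6} + v_{7} = 0 ; sig = (3;())
  P = {5,8,9}:  v_{5} + v_{8} + v_{9} = 0 ; sig = (3;())
  P = {6,7,10}:  v_{6} + v_{7} + v_{10} = v_{5} + v_{9} + v_{11} ; sig = (3;(1,1,1))
  P = {1,2,9}:  v_{1} + v_{2} + v_{9} = 2·v_{4} ; sig = (3;(2))
  P = {1,5,9,11}:  v_{1} + v_{5} + v_{9} + v_{11} = v_{10} ; sig = (4;(1))
  P = {4,5,7,10}:  v_{4} + v_{5} + v_{7} + v_{10} = v_{2} ; sig = (4;(1))
  P = {1,5,7,9,10}:  v_{1} + v_{5} + v_{7} + v_{9} + v_{10} = v_{4} ; sig = (5;(1))

Hence PRS(X_Σ) =
    |P|=2: 11 collections, coeffs (), (1,1), (1,1,1), (1,1,1), (1,1,1), (1,1,1,1,2), (1,1,2,2), (1,1,2,2), (1,2), (1,2,2,2), (1,2,3)
    |P|=3: 4 collections, coeffs (), (), (1,1,1), (2)
    |P|=4: 2 collections, coeffs (1), (1)
    |P|=5: 1 collection, coeffs (1)


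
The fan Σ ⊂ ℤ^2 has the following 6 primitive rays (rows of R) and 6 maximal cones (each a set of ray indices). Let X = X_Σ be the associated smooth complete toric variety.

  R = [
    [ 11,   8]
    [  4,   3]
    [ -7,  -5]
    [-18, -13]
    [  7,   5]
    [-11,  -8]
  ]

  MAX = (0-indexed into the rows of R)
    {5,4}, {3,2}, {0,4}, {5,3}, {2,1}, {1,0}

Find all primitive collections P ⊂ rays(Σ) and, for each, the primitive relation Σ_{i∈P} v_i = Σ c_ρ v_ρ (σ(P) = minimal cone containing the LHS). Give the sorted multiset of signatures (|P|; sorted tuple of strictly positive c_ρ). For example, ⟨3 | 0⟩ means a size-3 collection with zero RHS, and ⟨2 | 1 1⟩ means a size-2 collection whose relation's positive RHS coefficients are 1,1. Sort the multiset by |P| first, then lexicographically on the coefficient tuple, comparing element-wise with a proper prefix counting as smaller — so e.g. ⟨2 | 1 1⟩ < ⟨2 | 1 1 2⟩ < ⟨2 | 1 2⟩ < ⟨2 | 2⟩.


Minimal non-faces — 9 found among 6 rays, 6 max cones:

  {0,5}:  v_{0} + v_{5} = 0  so sig = ⟨2 | 0⟩
  {2,4}:  v_{2} + v_{4} = 0  so sig = ⟨2 | 0⟩
  {0,2}:  v_{0} + v_{2} = v_{1}  so sig = ⟨2 | 1⟩
  {0,3}:  v_{0} + v_{3} = v_{2}  so sig = ⟨2 | 1⟩
  {1,4}:  v_{1} + v_{4} = v_{0}  so sig = ⟨2 | 1⟩
  {1,5}:  v_{1} + v_{5} = v_{2}  so sig = ⟨2 | 1⟩
  {2,5}:  v_{2} + v_{5} = v_{3}  so sig = ⟨2 | 1⟩
  {3,4}:  v_{3} + v_{4} = v_{5}  so sig = ⟨2 | 1⟩
  {1,3}:  v_{1} + v_{3} = 2·v_{2}  so sig = ⟨2 | 2⟩

so the primitive-relation signature multiset is
[⟨2 | 0⟩, ⟨2 | 0⟩, ⟨2 | 1⟩, ⟨2 | 1⟩, ⟨2 | 1⟩, ⟨2 | 1⟩, ⟨2 | 1⟩, ⟨2 | 1⟩, ⟨2 | 2⟩]


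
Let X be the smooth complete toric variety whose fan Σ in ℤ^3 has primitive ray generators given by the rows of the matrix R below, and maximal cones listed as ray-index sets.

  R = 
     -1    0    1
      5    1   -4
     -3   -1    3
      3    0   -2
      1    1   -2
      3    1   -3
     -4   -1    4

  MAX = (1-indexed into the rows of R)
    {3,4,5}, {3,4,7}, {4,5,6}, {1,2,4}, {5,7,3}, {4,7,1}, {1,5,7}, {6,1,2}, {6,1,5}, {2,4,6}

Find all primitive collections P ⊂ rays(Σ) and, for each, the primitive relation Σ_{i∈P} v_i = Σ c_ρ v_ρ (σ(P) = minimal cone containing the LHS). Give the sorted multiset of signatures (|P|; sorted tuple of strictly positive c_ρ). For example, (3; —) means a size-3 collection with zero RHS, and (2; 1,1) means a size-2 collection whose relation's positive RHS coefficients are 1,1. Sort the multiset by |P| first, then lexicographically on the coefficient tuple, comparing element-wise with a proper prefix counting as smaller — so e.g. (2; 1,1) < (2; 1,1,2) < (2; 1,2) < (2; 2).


|primitive collections| = 9. Relations:

  {3,6}:  v_{3} + v_{6} = 0 ; sig = (2; —)
  {1,3}:  v_{1} + v_{3} = v_{7} ; sig = (2; 1)
  {6,7}:  v_{6} + v_{7} = v_{1} ; sig = (2; 1)
  {2,3}:  v_{2} + v_{3} = v_{1} + v_{4} ; sig = (2; 1,1)
  {2,7}:  v_{2} + v_{7} = 2·v_{1} + v_{4} ; sig = (2; 1,2)
  {2,5}:  v_{2} + v_{5} = 2·v_{6} ; sig = (2; 2)
  {4,5,7}:  v_{4} + v_{5} + v_{7} = 0 ; sig = (3; —)
  {1,4,5}:  v_{1} + v_{4} + v_{5} = v_{6} ; sig = (3; 1)
  {1,4,6}:  v_{1} + v_{4} + v_{6} = v_{2} ; sig = (3; 1)

Signatures (|P|; sorted positive RHS coefficients), sorted:
[(2; —), (2; 1), (2; 1), (2; 1,1), (2; 1,2), (2; 2), (3; —), (3; 1), (3; 1)]


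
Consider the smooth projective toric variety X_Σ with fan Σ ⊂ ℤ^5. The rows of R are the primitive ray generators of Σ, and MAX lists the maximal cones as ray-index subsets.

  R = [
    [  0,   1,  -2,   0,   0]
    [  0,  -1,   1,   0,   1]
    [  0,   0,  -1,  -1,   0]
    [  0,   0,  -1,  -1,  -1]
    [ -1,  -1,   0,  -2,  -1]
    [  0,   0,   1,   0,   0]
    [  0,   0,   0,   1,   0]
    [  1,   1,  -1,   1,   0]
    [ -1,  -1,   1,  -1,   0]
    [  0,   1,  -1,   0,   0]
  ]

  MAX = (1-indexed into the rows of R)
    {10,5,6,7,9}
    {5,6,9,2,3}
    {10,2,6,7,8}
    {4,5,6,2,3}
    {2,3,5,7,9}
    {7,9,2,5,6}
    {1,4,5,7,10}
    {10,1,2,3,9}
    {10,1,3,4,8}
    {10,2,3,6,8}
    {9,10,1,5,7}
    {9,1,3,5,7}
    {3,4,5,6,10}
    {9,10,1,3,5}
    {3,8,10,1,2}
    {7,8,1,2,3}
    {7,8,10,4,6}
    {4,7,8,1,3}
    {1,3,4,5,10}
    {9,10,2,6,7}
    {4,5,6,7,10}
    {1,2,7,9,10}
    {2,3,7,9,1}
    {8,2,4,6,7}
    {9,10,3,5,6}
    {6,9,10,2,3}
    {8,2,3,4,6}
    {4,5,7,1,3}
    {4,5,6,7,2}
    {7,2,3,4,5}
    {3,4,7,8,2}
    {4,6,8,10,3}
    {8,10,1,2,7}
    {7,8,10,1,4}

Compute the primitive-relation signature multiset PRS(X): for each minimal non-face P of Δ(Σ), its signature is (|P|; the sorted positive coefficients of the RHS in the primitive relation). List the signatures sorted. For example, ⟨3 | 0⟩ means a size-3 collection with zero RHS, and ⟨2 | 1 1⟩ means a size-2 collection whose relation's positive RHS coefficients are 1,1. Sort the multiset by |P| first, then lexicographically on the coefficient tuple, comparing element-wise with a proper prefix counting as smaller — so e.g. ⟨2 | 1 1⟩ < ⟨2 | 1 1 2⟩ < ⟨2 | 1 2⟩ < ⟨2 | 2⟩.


Σ has 10 primitive collections:

  {8,9}:  v_{8} + v_{9} = 0  ⇒ sig = ⟨2 | 0⟩
  {1,6}:  v_{1} + v_{6} = v_{10}  ⇒ sig = ⟨2 | 1⟩
  {4,9}:  v_{4} + v_{9} = v_{5}  ⇒ sig = ⟨2 | 1⟩
  {5,8}:  v_{5} + v_{8} = v_{4}  ⇒ sig = ⟨2 | 1⟩
  {3,6,7}:  v_{3} + v_{6} + v_{7} = 0  ⇒ sig = ⟨3 | 0⟩
  {2,4,10}:  v_{2} + v_{4} + v_{10} = v_{3}  ⇒ sig = ⟨3 | 1⟩
  {3,7,10}:  v_{3} + v_{7} + v_{10} = v_{1}  ⇒ sig = ⟨3 | 1⟩
  {2,5,10}:  v_{2} + v_{5} + v_{10} = v_{3} + v_{9}  ⇒ sig = ⟨3 | 1 1⟩
  {1,2,5}:  v_{1} + v_{2} + v_{5} = 2·v_{3} + v_{7} + v_{9}  ⇒ sig = ⟨3 | 1 1 2⟩
  {1,2,4}:  v_{1} + v_{2} + v_{4} = 2·v_{3} + v_{7}  ⇒ sig = ⟨3 | 1 2⟩

so the primitive-relation signature multiset is
[⟨2 | 0⟩, ⟨2 | 1⟩, ⟨2 | 1⟩, ⟨2 | 1⟩, ⟨3 | 0⟩, ⟨3 | 1⟩, ⟨3 | 1⟩, ⟨3 | 1 1⟩, ⟨3 | 1 1 2⟩, ⟨3 | 1 2⟩]


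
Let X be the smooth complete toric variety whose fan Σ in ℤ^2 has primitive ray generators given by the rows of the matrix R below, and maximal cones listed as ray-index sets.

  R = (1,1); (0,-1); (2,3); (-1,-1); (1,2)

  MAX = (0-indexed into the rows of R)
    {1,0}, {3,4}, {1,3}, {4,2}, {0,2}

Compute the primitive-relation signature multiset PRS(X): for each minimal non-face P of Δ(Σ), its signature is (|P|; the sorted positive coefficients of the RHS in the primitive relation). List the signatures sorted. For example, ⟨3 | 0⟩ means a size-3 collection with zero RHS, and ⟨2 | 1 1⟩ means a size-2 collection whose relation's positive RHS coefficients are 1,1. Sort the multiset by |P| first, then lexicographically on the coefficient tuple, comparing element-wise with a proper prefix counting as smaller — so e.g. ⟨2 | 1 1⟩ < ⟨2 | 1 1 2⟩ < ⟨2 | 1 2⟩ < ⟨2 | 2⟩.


Primitive collections (5):

  • {0,3}:  v_{0} + v_{3} = 0 ; sig = ⟨2 | 0⟩
  • {0,4}:  v_{0} + v_{4} = v_{2} ; sig = ⟨2 | 1⟩
  • {1,4}:  v_{1} + v_{4} = v_{0} ; sig = ⟨2 | 1⟩
  • {2,3}:  v_{2} + v_{3} = v_{4} ; sig = ⟨2 | 1⟩
  • {1,2}:  v_{1} + v_{2} = 2·v_{0} ; sig = ⟨2 | 2⟩

so the primitive-relation signature multiset is
    |P|=2: 5 collections, coeffs (), (1), (1), (1), (2)


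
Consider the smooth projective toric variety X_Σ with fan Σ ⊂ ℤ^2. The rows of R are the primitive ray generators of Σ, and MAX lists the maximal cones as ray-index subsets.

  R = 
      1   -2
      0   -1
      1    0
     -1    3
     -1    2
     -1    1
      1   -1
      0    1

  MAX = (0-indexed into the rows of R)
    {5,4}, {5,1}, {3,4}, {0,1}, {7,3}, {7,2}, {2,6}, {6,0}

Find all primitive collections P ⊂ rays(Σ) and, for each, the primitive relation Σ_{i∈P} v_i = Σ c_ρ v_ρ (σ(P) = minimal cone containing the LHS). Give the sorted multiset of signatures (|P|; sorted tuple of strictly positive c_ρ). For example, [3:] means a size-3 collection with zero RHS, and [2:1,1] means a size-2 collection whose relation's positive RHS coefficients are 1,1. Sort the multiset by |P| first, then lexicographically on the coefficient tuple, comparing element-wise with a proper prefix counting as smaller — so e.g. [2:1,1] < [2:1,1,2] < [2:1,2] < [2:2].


The 20 primitive collections of Σ (r=8, n=2):

  P={0,4}:  v_{0} + v_{4} = 0  ⟹  sig = [2:]
  P={1,7}:  v_{1} + v_{7} = 0  ⟹  sig = [2:]
  P={5,6}:  v_{5} + v_{6} = 0  ⟹  sig = [2:]
  P={0,3}:  v_{0} + v_{3} = v_{7}  ⟹  sig = [2:1]
  P={0,5}:  v_{0} + v_{5} = v_{1}  ⟹  sig = [2:1]
  P={0,7}:  v_{0} + v_{7} = v_{6}  ⟹  sig = [2:1]
  P={1,2}:  v_{1} + v_{2} = v_{6}  ⟹  sig = [2:1]
  P={1,3}:  v_{1} + v_{3} = v_{4}  ⟹  sig = [2:1]
  P={1,4}:  v_{1} + v_{4} = v_{5}  ⟹  sig = [2:1]
  P={1,6}:  v_{1} + v_{6} = v_{0}  ⟹  sig = [2:1]
  P={2,5}:  v_{2} + v_{5} = v_{7}  ⟹  sig = [2:1]
  P={4,6}:  v_{4} + v_{6} = v_{7}  ⟹  sig = [2:1]
  P={4,7}:  v_{4} + v_{7} = v_{3}  ⟹  sig = [2:1]
  P={5,7}:  v_{5} + v_{7} = v_{4}  ⟹  sig = [2:1]
  P={6,7}:  v_{6} + v_{7} = v_{2}  ⟹  sig = [2:1]
  P={0,2}:  v_{0} + v_{2} = 2·v_{6}  ⟹  sig = [2:2]
  P={2,4}:  v_{2} + v_{4} = 2·v_{7}  ⟹  sig = [2:2]
  P={3,5}:  v_{3} + v_{5} = 2·v_{4}  ⟹  sig = [2:2]
  P={3,6}:  v_{3} + v_{6} = 2·v_{7}  ⟹  sig = [2:2]
  P={2,3}:  v_{2} + v_{3} = 3·v_{7}  ⟹  sig = [2:3]

Signatures (|P|; sorted positive RHS coefficients), sorted:
[[2:], [2:], [2:], [2:1], [2:1], [2:1], [2:1], [2:1], [2:1], [2:1], [2:1], [2:1], [2:1], [2:1], [2:1], [2:2], [2:2], [2:2], [2:2], [2:3]]


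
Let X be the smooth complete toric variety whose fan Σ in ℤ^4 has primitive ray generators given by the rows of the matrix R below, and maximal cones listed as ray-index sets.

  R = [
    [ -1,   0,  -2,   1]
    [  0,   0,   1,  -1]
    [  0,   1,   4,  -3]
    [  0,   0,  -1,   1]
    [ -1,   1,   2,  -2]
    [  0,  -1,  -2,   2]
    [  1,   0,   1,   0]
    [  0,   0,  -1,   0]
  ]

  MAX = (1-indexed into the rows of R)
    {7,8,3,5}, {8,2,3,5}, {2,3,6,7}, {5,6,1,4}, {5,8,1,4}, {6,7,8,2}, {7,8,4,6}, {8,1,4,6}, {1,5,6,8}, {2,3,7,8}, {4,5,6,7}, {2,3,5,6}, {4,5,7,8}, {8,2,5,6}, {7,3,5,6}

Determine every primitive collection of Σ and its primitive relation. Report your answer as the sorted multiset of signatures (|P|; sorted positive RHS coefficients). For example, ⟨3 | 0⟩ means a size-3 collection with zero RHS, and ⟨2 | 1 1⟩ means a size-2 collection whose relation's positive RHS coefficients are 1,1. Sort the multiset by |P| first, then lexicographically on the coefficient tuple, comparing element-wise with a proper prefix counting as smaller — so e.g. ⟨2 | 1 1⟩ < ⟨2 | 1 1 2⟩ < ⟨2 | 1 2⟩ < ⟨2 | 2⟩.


9 minimal non-faces of Δ(Σ) (on 8 rays):

  P = {2,4}:  v_{2} + v_{4} = 0 ; sig = ⟨2 | 0⟩
  P = {1,3}:  v_{1} + v_{3} = v_{5} ; sig = ⟨2 | 1⟩
  P = {1,7}:  v_{1} + v_{7} = v_{4} ; sig = ⟨2 | 1⟩
  P = {3,4}:  v_{3} + v_{4} = v_{5} + v_{7} ; sig = ⟨2 | 1 1⟩
  P = {1,2}:  v_{1} + v_{2} = v_{5} + v_{6} + v_{8} ; sig = ⟨2 | 1 1 1⟩
  P = {2,5,7}:  v_{2} + v_{5} + v_{7} = v_{3} ; sig = ⟨3 | 1⟩
  P = {3,6,8}:  v_{3} + v_{6} + v_{8} = v_{2} ; sig = ⟨3 | 1⟩
  P = {5,6,7,8}:  v_{5} + v_{6} + v_{7} + v_{8} = 0 ; sig = ⟨4 | 0⟩
  P = {4,5,6,8}:  v_{4} + v_{5} + v_{6} + v_{8} = v_{1} ; sig = ⟨4 | 1⟩

Hence PRS(X_Σ) =
    |P|=2: 5 collections, coeffs (), (1), (1), (1,1), (1,1,1)
    |P|=3: 2 collections, coeffs (1), (1)
    |P|=4: 2 collections, coeffs (), (1)


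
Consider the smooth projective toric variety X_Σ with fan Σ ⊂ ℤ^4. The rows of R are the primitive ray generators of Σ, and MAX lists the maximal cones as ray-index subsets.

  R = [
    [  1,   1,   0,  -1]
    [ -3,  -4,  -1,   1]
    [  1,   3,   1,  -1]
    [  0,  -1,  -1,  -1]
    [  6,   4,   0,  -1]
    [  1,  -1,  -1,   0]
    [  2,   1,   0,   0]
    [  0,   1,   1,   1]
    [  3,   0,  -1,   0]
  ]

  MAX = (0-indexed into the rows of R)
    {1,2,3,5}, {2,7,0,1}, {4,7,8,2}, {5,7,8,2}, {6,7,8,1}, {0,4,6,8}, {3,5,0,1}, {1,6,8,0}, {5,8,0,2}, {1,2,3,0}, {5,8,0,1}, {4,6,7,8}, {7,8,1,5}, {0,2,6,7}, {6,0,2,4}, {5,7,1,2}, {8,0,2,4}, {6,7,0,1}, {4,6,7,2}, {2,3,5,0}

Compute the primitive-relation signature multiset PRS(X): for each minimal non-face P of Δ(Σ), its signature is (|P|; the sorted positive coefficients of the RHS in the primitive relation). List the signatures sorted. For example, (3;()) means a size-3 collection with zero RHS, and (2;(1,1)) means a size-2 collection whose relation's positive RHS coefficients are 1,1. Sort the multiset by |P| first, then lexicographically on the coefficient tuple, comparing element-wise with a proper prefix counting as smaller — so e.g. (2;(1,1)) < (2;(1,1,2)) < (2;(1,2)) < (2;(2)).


14 minimal non-faces of Δ(Σ) (on 9 rays):

  • {3,7}:  v_{3} + v_{7} = 0  ⇒ sig = (2;())
  • {1,4}:  v_{1} + v_{4} = v_{8}  ⇒ sig = (2;(1))
  • {5,6}:  v_{5} + v_{6} = v_{8}  ⇒ sig = (2;(1))
  • {3,6}:  v_{3} + v_{6} = v_{0} + v_{5}  ⇒ sig = (2;(1,1))
  • {3,4}:  v_{3} + v_{4} = v_{0} + v_{2} + v_{5} + v_{8}  ⇒ sig = (2;(1,1,1,1))
  • {3,8}:  v_{3} + v_{8} = v_{0} + 2·v_{5}  ⇒ sig = (2;(1,2))
  • {4,5}:  v_{4} + v_{5} = v_{2} + 2·v_{8}  ⇒ sig = (2;(1,2))
  • {1,2,6}:  v_{1} + v_{2} + v_{6} = 0  ⇒ sig = (3;())
  • {0,5,7}:  v_{0} + v_{5} + v_{7} = v_{6}  ⇒ sig = (3;(1))
  • {1,2,8}:  v_{1} + v_{2} + v_{8} = v_{5}  ⇒ sig = (3;(1))
  • {2,6,8}:  v_{2} + v_{6} + v_{8} = v_{4}  ⇒ sig = (3;(1))
  • {0,4,7}:  v_{0} + v_{4} + v_{7} = v_{2} + 3·v_{6}  ⇒ sig = (3;(1,3))
  • {0,7,8}:  v_{0} + v_{7} + v_{8} = 2·v_{6}  ⇒ sig = (3;(2))
  • {0,1,2,5}:  v_{0} + v_{1} + v_{2} + v_{5} = v_{3}  ⇒ sig = (4;(1))

so the primitive-relation signature multiset is
    |P|=2: 7 collections, coeffs (), (1), (1), (1,1), (1,1,1,1), (1,2), (1,2)
    |P|=3: 6 collections, coeffs (), (1), (1), (1), (1,3), (2)
    |P|=4: 1 collection, coeffs (1)


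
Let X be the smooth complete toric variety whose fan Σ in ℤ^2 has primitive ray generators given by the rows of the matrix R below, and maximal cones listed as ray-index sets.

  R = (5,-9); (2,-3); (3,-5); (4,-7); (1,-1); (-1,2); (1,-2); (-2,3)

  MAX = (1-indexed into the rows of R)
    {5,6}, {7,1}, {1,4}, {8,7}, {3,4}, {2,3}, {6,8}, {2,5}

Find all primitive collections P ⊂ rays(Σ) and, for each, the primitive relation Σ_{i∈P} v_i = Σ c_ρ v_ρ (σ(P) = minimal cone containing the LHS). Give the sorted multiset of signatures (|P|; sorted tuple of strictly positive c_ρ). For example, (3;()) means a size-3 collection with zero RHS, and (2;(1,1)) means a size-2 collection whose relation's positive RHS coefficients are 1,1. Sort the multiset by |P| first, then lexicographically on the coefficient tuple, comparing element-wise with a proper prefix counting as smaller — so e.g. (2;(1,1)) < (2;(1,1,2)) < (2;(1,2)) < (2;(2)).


20 collections generate NE(X_Σ); each relation:

  • {2,8}:  v_{2} + v_{8} = 0  ⟹  sig = (2;())
  • {6,7}:  v_{6} + v_{7} = 0  ⟹  sig = (2;())
  • {1,6}:  v_{1} + v_{6} = v_{4}  ⟹  sig = (2;(1))
  • {2,6}:  v_{2} + v_{6} = v_{5}  ⟹  sig = (2;(1))
  • {2,7}:  v_{2} + v_{7} = v_{3}  ⟹  sig = (2;(1))
  • {3,6}:  v_{3} + v_{6} = v_{2}  ⟹  sig = (2;(1))
  • {3,7}:  v_{3} + v_{7} = v_{4}  ⟹  sig = (2;(1))
  • {3,8}:  v_{3} + v_{8} = v_{7}  ⟹  sig = (2;(1))
  • {4,6}:  v_{4} + v_{6} = v_{3}  ⟹  sig = (2;(1))
  • {4,7}:  v_{4} + v_{7} = v_{1}  ⟹  sig = (2;(1))
  • {5,7}:  v_{5} + v_{7} = v_{2}  ⟹  sig = (2;(1))
  • {5,8}:  v_{5} + v_{8} = v_{6}  ⟹  sig = (2;(1))
  • {1,2}:  v_{1} + v_{2} = v_{3} + v_{4}  ⟹  sig = (2;(1,1))
  • {4,5}:  v_{4} + v_{5} = v_{2} + v_{3}  ⟹  sig = (2;(1,1))
  • {1,3}:  v_{1} + v_{3} = 2·v_{4}  ⟹  sig = (2;(2))
  • {1,5}:  v_{1} + v_{5} = 2·v_{3}  ⟹  sig = (2;(2))
  • {2,4}:  v_{2} + v_{4} = 2·v_{3}  ⟹  sig = (2;(2))
  • {3,5}:  v_{3} + v_{5} = 2·v_{2}  ⟹  sig = (2;(2))
  • {4,8}:  v_{4} + v_{8} = 2·v_{7}  ⟹  sig = (2;(2))
  • {1,8}:  v_{1} + v_{8} = 3·v_{7}  ⟹  sig = (2;(3))

Hence PRS(X_Σ) =
[(2;()), (2;()), (2;(1)), (2;(1)), (2;(1)), (2;(1)), (2;(1)), (2;(1)), (2;(1)), (2;(1)), (2;(1)), (2;(1)), (2;(1,1)), (2;(1,1)), (2;(2)), (2;(2)), (2;(2)), (2;(2)), (2;(2)), (2;(3))]


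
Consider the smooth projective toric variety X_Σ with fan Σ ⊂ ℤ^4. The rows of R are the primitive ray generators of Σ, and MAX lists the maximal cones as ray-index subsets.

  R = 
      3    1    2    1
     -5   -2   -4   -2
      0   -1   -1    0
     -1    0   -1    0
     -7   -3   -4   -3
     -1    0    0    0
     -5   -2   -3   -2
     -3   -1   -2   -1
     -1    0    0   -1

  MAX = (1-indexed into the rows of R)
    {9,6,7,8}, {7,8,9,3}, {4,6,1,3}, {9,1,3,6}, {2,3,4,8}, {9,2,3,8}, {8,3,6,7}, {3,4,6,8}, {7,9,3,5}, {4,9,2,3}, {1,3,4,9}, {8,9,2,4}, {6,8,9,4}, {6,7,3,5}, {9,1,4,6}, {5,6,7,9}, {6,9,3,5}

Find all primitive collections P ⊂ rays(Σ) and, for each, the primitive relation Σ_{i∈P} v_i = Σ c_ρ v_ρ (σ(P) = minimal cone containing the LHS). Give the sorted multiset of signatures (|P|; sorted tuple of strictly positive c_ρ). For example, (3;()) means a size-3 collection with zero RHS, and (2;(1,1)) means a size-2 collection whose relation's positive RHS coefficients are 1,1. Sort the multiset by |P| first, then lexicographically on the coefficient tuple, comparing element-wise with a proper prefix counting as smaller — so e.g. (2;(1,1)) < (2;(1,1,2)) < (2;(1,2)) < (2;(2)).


Minimal non-faces — 14 found among 9 rays, 17 max cones:

  {1,8}:  v_{1} + v_{8} = 0 — sig = (2;())
  {4,5}:  v_{4} + v_{5} = v_{7} + v_{8} — sig = (2;(1,1))
  {1,2}:  v_{1} + v_{2} = v_{3} + v_{4} + v_{9} — sig = (2;(1,1,1))
  {1,7}:  v_{1} + v_{7} = v_{3} + v_{6} + v_{9} — sig = (2;(1,1,1))
  {2,5}:  v_{2} + v_{5} = v_{3} + v_{7} + 2·v_{8} + v_{9} — sig = (2;(1,1,1,2))
  {2,7}:  v_{2} + v_{7} = v_{3} + 3·v_{8} + v_{9} — sig = (2;(1,1,3))
  {2,6}:  v_{2} + v_{6} = 2·v_{8} — sig = (2;(2))
  {4,7}:  v_{4} + v_{7} = 2·v_{8} — sig = (2;(2))
  {5,8}:  v_{5} + v_{8} = 2·v_{7} — sig = (2;(2))
  {1,5}:  v_{1} + v_{5} = 2·v_{3} + 2·v_{6} + 2·v_{9} — sig = (2;(2,2,2))
  {3,4,6,9}:  v_{3} + v_{4} + v_{6} + v_{9} = v_{8} — sig = (4;(1))
  {3,4,8,9}:  v_{3} + v_{4} + v_{8} + v_{9} = v_{2} — sig = (4;(1))
  {3,6,7,9}:  v_{3} + v_{6} + v_{7} + v_{9} = v_{5} — sig = (4;(1))
  {3,6,8,9}:  v_{3} + v_{6} + v_{8} + v_{9} = v_{7} — sig = (4;(1))

Signatures (|P|; sorted positive RHS coefficients), sorted:
{ (2;()),  (2;(1,1)),  (2;(1,1,1)) ×2,  (2;(1,1,1,2)),  (2;(1,1,3)),  (2;(2)) ×3,  (2;(2,2,2)),  (4;(1)) ×4 }


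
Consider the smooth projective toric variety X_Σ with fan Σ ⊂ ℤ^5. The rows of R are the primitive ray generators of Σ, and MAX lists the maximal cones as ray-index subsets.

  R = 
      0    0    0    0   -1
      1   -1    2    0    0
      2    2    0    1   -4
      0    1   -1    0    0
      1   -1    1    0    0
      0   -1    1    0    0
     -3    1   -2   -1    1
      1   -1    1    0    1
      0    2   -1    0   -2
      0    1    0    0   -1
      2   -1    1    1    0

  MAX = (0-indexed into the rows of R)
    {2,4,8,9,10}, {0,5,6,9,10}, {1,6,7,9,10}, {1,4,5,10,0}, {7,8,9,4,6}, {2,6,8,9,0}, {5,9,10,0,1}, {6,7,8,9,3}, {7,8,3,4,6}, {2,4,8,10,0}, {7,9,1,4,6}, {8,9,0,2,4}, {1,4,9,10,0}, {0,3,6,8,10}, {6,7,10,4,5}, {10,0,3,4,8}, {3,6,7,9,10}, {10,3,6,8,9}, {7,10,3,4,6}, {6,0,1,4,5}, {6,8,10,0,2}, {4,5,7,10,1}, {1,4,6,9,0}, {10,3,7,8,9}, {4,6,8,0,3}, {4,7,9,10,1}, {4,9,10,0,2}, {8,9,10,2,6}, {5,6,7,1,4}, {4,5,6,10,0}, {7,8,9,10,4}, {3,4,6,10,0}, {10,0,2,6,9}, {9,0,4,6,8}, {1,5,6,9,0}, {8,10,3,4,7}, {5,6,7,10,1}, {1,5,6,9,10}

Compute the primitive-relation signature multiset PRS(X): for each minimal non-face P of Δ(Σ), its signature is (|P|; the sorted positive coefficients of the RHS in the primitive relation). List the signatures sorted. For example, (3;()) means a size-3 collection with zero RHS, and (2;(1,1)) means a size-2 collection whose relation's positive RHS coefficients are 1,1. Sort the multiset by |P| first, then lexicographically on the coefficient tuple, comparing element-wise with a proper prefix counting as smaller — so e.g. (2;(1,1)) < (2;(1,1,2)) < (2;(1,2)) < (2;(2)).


20 collections generate NE(X_Σ); each relation:

  {3,5}:  v_{3} + v_{5} = 0 ; sig = (2;())
  {0,7}:  v_{0} + v_{7} = v_{4} ; sig = (2;(1))
  {1,3}:  v_{1} + v_{3} = v_{7} + v_{9} ; sig = (2;(1,1))
  {5,8}:  v_{5} + v_{8} = v_{0} + v_{9} ; sig = (2;(1,1))
  {2,7}:  v_{2} + v_{7} = v_{4} + v_{8} + v_{9} + v_{10} ; sig = (2;(1,1,1,1))
  {1,2}:  v_{1} + v_{2} = v_{0} + v_{4} + 3·v_{9} + v_{10} ; sig = (2;(1,1,1,3))
  {1,8}:  v_{1} + v_{8} = v_{4} + 2·v_{9} ; sig = (2;(1,2))
  {2,3}:  v_{2} + v_{3} = 2·v_{8} + v_{10} ; sig = (2;(1,2))
  {2,5}:  v_{2} + v_{5} = 2·v_{0} + 2·v_{9} + v_{10} ; sig = (2;(1,2,2))
  {0,3,9}:  v_{0} + v_{3} + v_{9} = v_{8} ; sig = (3;(1))
  {5,7,9}:  v_{5} + v_{7} + v_{9} = v_{1} ; sig = (3;(1))
  {2,4,6}:  v_{2} + v_{4} + v_{6} = v_{0} + v_{8} ; sig = (3;(1,1))
  {3,4,9}:  v_{3} + v_{4} + v_{9} = v_{7} + v_{8} ; sig = (3;(1,1))
  {4,5,9}:  v_{4} + v_{5} + v_{9} = v_{0} + v_{1} ; sig = (3;(1,1))
  {4,6,9,10}:  v_{4} + v_{6} + v_{9} + v_{10} = 0 ; sig = (4;())
  {0,1,6,10}:  v_{0} + v_{1} + v_{6} + v_{10} = v_{5} ; sig = (4;(1))
  {0,8,9,10}:  v_{0} + v_{8} + v_{9} + v_{10} = v_{2} ; sig = (4;(1))
  {6,7,8,10}:  v_{6} + v_{7} + v_{8} + v_{10} = v_{3} ; sig = (4;(1))
  {1,4,6,10}:  v_{1} + v_{4} + v_{6} + v_{10} = v_{5} + v_{7} ; sig = (4;(1,1))
  {4,6,8,10}:  v_{4} + v_{6} + v_{8} + v_{10} = v_{0} + v_{3} ; sig = (4;(1,1))

so the primitive-relation signature multiset is
    |P|=2: 9 collections, coeffs (), (1), (1,1), (1,1), (1,1,1,1), (1,1,1,3), (1,2), (1,2), (1,2,2)
    |P|=3: 5 collections, coeffs (1), (1), (1,1), (1,1), (1,1)
    |P|=4: 6 collections, coeffs (), (1), (1), (1), (1,1), (1,1)


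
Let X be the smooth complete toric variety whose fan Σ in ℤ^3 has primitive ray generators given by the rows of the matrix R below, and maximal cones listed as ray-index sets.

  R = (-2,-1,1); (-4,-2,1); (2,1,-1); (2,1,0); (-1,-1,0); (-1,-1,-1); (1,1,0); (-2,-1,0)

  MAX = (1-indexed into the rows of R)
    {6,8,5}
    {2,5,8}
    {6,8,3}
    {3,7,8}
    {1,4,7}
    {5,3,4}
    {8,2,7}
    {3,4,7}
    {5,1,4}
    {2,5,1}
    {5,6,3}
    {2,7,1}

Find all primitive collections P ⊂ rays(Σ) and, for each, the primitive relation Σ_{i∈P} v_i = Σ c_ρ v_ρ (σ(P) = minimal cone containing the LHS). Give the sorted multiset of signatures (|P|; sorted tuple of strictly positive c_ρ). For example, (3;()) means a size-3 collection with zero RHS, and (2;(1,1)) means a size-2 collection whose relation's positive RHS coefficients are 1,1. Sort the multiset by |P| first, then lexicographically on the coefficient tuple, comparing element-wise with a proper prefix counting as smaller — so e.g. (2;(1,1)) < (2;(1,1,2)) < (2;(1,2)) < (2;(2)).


Σ has 11 primitive collections:

  {1,3}:  v_{1} + v_{3} = 0  →  sig = (2;())
  {4,8}:  v_{4} + v_{8} = 0  →  sig = (2;())
  {5,7}:  v_{5} + v_{7} = 0  →  sig = (2;())
  {1,8}:  v_{1} + v_{8} = v_{2}  →  sig = (2;(1))
  {2,3}:  v_{2} + v_{3} = v_{8}  →  sig = (2;(1))
  {2,4}:  v_{2} + v_{4} = v_{1}  →  sig = (2;(1))
  {1,6}:  v_{1} + v_{6} = v_{5} + v_{8}  →  sig = (2;(1,1))
  {4,6}:  v_{4} + v_{6} = v_{3} + v_{5}  →  sig = (2;(1,1))
  {6,7}:  v_{6} + v_{7} = v_{3} + v_{8}  →  sig = (2;(1,1))
  {2,6}:  v_{2} + v_{6} = v_{5} + 2·v_{8}  →  sig = (2;(1,2))
  {3,5,8}:  v_{3} + v_{5} + v_{8} = v_{6}  →  sig = (3;(1))

Hence PRS(X_Σ) =
    |P|=2: 10 collections, coeffs (), (), (), (1), (1), (1), (1,1), (1,1), (1,1), (1,2)
    |P|=3: 1 collection, coeffs (1)


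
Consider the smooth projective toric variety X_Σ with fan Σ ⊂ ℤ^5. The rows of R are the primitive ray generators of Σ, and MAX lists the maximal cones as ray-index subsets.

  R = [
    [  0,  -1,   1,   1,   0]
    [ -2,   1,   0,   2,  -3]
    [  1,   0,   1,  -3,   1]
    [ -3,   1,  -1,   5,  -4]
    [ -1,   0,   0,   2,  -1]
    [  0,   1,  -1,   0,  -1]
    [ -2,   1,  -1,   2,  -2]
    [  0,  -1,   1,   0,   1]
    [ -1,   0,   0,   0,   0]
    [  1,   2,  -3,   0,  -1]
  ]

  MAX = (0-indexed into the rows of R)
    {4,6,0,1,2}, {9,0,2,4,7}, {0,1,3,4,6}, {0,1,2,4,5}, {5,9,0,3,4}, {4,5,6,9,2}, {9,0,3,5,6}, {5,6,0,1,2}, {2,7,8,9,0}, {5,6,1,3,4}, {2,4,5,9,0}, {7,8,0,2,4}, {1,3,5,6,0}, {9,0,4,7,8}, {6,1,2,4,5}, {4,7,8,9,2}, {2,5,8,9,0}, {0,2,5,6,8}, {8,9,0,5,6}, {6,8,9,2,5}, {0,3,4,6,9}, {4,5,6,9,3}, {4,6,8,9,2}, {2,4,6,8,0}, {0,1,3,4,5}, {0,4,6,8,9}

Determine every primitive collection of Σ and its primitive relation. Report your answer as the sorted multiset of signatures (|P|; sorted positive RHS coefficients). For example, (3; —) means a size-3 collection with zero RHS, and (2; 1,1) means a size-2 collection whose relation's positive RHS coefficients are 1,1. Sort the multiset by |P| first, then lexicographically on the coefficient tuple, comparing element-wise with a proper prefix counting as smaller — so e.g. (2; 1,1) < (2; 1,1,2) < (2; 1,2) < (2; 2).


Primitive collections (12):

  P = {5,7}:  v_{5} + v_{7} = 0  ⇒ sig = (2; —)
  P = {2,3}:  v_{2} + v_{3} = v_{1}  ⇒ sig = (2; 1)
  P = {6,7}:  v_{6} + v_{7} = v_{4} + v_{8}  ⇒ sig = (2; 1,1)
  P = {3,7}:  v_{3} + v_{7} = v_{0} + v_{4} + v_{6}  ⇒ sig = (2; 1,1,1)
  P = {1,7}:  v_{1} + v_{7} = v_{0} + v_{2} + v_{4} + v_{6}  ⇒ sig = (2; 1,1,1,1)
  P = {1,8}:  v_{1} + v_{8} = v_{0} + v_{2} + 2·v_{6}  ⇒ sig = (2; 1,1,2)
  P = {3,8}:  v_{3} + v_{8} = v_{0} + 2·v_{6}  ⇒ sig = (2; 1,2)
  P = {1,9}:  v_{1} + v_{9} = v_{4} + 3·v_{5}  ⇒ sig = (2; 1,3)
  P = {4,5,8}:  v_{4} + v_{5} + v_{8} = v_{6}  ⇒ sig = (3; 1)
  P = {0,4,5,6}:  v_{0} + v_{4} + v_{5} + v_{6} = v_{3}  ⇒ sig = (4; 1)
  P = {0,2,6,9}:  v_{0} + v_{2} + v_{6} + v_{9} = 2·v_{5}  ⇒ sig = (4; 2)
  P = {0,2,4,8,9}:  v_{0} + v_{2} + v_{4} + v_{8} + v_{9} = v_{5}  ⇒ sig = (5; 1)

Signatures (|P|; sorted positive RHS coefficients), sorted:
{ (2; —),  (2; 1),  (2; 1,1),  (2; 1,1,1),  (2; 1,1,1,1),  (2; 1,1,2),  (2; 1,2),  (2; 1,3),  (3; 1),  (4; 1),  (4; 2),  (5; 1) }


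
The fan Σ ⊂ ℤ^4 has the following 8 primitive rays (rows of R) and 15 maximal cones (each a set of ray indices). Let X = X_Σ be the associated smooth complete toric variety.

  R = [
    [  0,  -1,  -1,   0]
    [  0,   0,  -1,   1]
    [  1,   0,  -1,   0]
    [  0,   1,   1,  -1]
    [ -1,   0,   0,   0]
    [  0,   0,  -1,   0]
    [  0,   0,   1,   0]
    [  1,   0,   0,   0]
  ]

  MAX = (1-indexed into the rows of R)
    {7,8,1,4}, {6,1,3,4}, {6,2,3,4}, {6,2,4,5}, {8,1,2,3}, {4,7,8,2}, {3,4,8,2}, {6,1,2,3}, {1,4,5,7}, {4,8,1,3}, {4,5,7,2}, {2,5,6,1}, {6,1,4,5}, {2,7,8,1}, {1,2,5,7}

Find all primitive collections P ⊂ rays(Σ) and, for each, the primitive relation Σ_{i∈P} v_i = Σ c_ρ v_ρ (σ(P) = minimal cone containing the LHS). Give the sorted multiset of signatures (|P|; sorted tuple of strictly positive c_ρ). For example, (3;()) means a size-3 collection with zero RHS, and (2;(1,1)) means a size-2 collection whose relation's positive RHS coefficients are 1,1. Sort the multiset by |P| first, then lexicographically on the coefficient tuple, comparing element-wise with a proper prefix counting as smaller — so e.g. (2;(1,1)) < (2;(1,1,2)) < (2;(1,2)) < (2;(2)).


|primitive collections| = 6. Relations:

  {5,8}:  v_{5} + v_{8} = 0  ⇒ sig = (2;())
  {6,7}:  v_{6} + v_{7} = 0  ⇒ sig = (2;())
  {3,5}:  v_{3} + v_{5} = v_{6}  ⇒ sig = (2;(1))
  {3,7}:  v_{3} + v_{7} = v_{8}  ⇒ sig = (2;(1))
  {6,8}:  v_{6} + v_{8} = v_{3}  ⇒ sig = (2;(1))
  {1,2,4}:  v_{1} + v_{2} + v_{4} = v_{6}  ⇒ sig = (3;(1))

so the primitive-relation signature multiset is
[(2;()), (2;()), (2;(1)), (2;(1)), (2;(1)), (3;(1))]


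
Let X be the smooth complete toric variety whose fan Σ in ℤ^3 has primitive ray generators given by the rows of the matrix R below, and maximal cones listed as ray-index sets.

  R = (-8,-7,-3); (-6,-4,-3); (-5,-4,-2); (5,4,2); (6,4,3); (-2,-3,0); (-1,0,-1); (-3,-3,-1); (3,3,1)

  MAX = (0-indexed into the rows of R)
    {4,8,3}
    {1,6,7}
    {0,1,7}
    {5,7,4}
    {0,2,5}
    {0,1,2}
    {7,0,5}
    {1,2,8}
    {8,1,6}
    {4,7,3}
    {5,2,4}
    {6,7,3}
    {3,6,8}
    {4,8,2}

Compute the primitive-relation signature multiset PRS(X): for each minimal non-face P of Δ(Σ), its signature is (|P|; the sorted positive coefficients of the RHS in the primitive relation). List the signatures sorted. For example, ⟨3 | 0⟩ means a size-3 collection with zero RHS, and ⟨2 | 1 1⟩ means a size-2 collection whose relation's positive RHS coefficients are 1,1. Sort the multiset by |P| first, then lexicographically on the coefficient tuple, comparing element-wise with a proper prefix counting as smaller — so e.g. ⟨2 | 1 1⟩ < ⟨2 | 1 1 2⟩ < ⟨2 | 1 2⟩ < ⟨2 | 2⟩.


|primitive collections| = 15. Relations:

  • {1,4}:  v_{1} + v_{4} = 0  ⇒ sig = ⟨2 | 0⟩
  • {2,3}:  v_{2} + v_{3} = 0  ⇒ sig = ⟨2 | 0⟩
  • {7,8}:  v_{7} + v_{8} = 0  ⇒ sig = ⟨2 | 0⟩
  • {0,3}:  v_{0} + v_{3} = v_{7}  ⇒ sig = ⟨2 | 1⟩
  • {0,4}:  v_{0} + v_{4} = v_{5}  ⇒ sig = ⟨2 | 1⟩
  • {0,8}:  v_{0} + v_{8} = v_{2}  ⇒ sig = ⟨2 | 1⟩
  • {1,3}:  v_{1} + v_{3} = v_{6}  ⇒ sig = ⟨2 | 1⟩
  • {1,5}:  v_{1} + v_{5} = v_{0}  ⇒ sig = ⟨2 | 1⟩
  • {2,6}:  v_{2} + v_{6} = v_{1}  ⇒ sig = ⟨2 | 1⟩
  • {2,7}:  v_{2} + v_{7} = v_{0}  ⇒ sig = ⟨2 | 1⟩
  • {4,6}:  v_{4} + v_{6} = v_{3}  ⇒ sig = ⟨2 | 1⟩
  • {5,6}:  v_{5} + v_{6} = v_{7}  ⇒ sig = ⟨2 | 1⟩
  • {0,6}:  v_{0} + v_{6} = v_{1} + v_{7}  ⇒ sig = ⟨2 | 1 1⟩
  • {3,5}:  v_{3} + v_{5} = v_{4} + v_{7}  ⇒ sig = ⟨2 | 1 1⟩
  • {5,8}:  v_{5} + v_{8} = v_{2} + v_{4}  ⇒ sig = ⟨2 | 1 1⟩

Sorted signature multiset PRS(X):
    |P|=2: 15 collections, coeffs (), (), (), (1), (1), (1), (1), (1), (1), (1), (1), (1), (1,1), (1,1), (1,1)


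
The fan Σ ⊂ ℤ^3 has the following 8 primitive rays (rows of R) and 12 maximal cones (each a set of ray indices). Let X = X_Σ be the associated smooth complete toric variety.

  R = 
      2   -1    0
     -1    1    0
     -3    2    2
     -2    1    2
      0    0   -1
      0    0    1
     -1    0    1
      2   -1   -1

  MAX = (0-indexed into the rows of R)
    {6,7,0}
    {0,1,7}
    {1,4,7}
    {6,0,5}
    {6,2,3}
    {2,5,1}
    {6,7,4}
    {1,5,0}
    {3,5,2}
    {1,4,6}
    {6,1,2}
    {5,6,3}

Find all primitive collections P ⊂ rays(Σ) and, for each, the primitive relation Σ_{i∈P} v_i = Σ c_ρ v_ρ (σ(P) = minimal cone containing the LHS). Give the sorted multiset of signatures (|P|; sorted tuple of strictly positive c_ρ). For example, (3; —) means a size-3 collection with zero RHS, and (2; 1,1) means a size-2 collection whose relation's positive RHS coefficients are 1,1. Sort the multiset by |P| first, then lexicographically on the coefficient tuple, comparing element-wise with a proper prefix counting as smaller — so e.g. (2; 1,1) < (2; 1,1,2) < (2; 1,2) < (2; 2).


14 minimal non-faces of Δ(Σ) (on 8 rays):

  P = {4,5}:  v_{4} + v_{5} = 0 — sig = (2; —)
  P = {0,4}:  v_{0} + v_{4} = v_{7} — sig = (2; 1)
  P = {1,3}:  v_{1} + v_{3} = v_{2} — sig = (2; 1)
  P = {3,7}:  v_{3} + v_{7} = v_{5} — sig = (2; 1)
  P = {5,7}:  v_{5} + v_{7} = v_{0} — sig = (2; 1)
  P = {2,7}:  v_{2} + v_{7} = v_{1} + v_{5} — sig = (2; 1,1)
  P = {3,4}:  v_{3} + v_{4} = v_{1} + v_{6} — sig = (2; 1,1)
  P = {0,2}:  v_{0} + v_{2} = v_{1} + 2·v_{5} — sig = (2; 1,2)
  P = {2,4}:  v_{2} + v_{4} = 2·v_{1} + v_{6} — sig = (2; 1,2)
  P = {0,3}:  v_{0} + v_{3} = 2·v_{5} — sig = (2; 2)
  P = {1,6,7}:  v_{1} + v_{6} + v_{7} = 0 — sig = (3; —)
  P = {0,1,6}:  v_{0} + v_{1} + v_{6} = v_{5} — sig = (3; 1)
  P = {1,5,6}:  v_{1} + v_{5} + v_{6} = v_{3} — sig = (3; 1)
  P = {2,5,6}:  v_{2} + v_{5} + v_{6} = 2·v_{3} — sig = (3; 2)

so the primitive-relation signature multiset is
    (2; —)
    (2; 1)
    (2; 1)
    (2; 1)
    (2; 1)
    (2; 1,1)
    (2; 1,1)
    (2; 1,2)
    (2; 1,2)
    (2; 2)
    (3; —)
    (3; 1)
    (3; 1)
    (3; 2)


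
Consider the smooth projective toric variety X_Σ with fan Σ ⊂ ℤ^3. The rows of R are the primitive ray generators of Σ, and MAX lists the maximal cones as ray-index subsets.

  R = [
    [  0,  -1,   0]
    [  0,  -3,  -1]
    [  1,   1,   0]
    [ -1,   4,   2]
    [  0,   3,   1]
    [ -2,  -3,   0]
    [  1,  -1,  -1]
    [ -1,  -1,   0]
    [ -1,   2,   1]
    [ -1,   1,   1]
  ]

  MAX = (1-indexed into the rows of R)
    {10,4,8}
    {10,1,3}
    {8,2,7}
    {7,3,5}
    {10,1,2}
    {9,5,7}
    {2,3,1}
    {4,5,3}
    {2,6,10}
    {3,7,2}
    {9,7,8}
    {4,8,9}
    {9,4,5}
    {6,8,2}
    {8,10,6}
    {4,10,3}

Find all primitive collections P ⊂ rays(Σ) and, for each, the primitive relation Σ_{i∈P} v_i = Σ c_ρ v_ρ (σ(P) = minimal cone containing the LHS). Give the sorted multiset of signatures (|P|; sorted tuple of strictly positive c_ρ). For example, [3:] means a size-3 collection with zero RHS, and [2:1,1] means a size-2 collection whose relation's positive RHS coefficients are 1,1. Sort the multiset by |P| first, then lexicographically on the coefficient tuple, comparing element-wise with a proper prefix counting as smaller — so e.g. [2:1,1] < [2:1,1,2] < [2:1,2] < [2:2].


23 minimal non-faces of Δ(Σ) (on 10 rays):

  P={2,5}:  v_{2} + v_{5} = 0  ⇒ sig = [2:]
  P={3,8}:  v_{3} + v_{8} = 0  ⇒ sig = [2:]
  P={7,10}:  v_{7} + v_{10} = 0  ⇒ sig = [2:]
  P={1,9}:  v_{1} + v_{9} = v_{10}  ⇒ sig = [2:1]
  P={2,4}:  v_{2} + v_{4} = v_{10}  ⇒ sig = [2:1]
  P={2,9}:  v_{2} + v_{9} = v_{8}  ⇒ sig = [2:1]
  P={3,9}:  v_{3} + v_{9} = v_{5}  ⇒ sig = [2:1]
  P={4,7}:  v_{4} + v_{7} = v_{5}  ⇒ sig = [2:1]
  P={5,8}:  v_{5} + v_{8} = v_{9}  ⇒ sig = [2:1]
  P={5,10}:  v_{5} + v_{10} = v_{4}  ⇒ sig = [2:1]
  P={1,5}:  v_{1} + v_{5} = v_{3} + v_{10}  ⇒ sig = [2:1,1]
  P={1,7}:  v_{1} + v_{7} = v_{2} + v_{3}  ⇒ sig = [2:1,1]
  P={1,8}:  v_{1} + v_{8} = v_{2} + v_{10}  ⇒ sig = [2:1,1]
  P={3,6}:  v_{3} + v_{6} = v_{2} + v_{10}  ⇒ sig = [2:1,1]
  P={5,6}:  v_{5} + v_{6} = v_{8} + v_{10}  ⇒ sig = [2:1,1]
  P={6,7}:  v_{6} + v_{7} = v_{2} + v_{8}  ⇒ sig = [2:1,1]
  P={9,10}:  v_{9} + v_{10} = v_{4} + v_{8}  ⇒ sig = [2:1,1]
  P={1,4}:  v_{1} + v_{4} = v_{3} + 2·v_{10}  ⇒ sig = [2:1,2]
  P={4,6}:  v_{4} + v_{6} = v_{8} + 2·v_{10}  ⇒ sig = [2:1,2]
  P={6,9}:  v_{6} + v_{9} = 2·v_{8} + v_{10}  ⇒ sig = [2:1,2]
  P={1,6}:  v_{1} + v_{6} = 2·v_{2} + 2·v_{10}  ⇒ sig = [2:2,2]
  P={2,3,10}:  v_{2} + v_{3} + v_{10} = v_{1}  ⇒ sig = [3:1]
  P={2,8,10}:  v_{2} + v_{8} + v_{10} = v_{6}  ⇒ sig = [3:1]

Signatures (|P|; sorted positive RHS coefficients), sorted:
[[2:], [2:], [2:], [2:1], [2:1], [2:1], [2:1], [2:1], [2:1], [2:1], [2:1,1], [2:1,1], [2:1,1], [2:1,1], [2:1,1], [2:1,1], [2:1,1], [2:1,2], [2:1,2], [2:1,2], [2:2,2], [3:1], [3:1]]
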